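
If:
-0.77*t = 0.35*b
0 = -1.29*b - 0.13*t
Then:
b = 0.00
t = 0.00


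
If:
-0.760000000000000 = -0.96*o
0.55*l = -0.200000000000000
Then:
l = -0.36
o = 0.79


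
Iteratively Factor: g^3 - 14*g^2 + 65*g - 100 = (g - 5)*(g^2 - 9*g + 20) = (g - 5)^2*(g - 4)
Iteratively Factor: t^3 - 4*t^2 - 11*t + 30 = (t - 2)*(t^2 - 2*t - 15) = (t - 2)*(t + 3)*(t - 5)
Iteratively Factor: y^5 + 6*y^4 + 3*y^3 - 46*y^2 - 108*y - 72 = (y + 2)*(y^4 + 4*y^3 - 5*y^2 - 36*y - 36) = (y + 2)^2*(y^3 + 2*y^2 - 9*y - 18) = (y + 2)^3*(y^2 - 9) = (y - 3)*(y + 2)^3*(y + 3)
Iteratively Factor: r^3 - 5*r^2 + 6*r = (r - 3)*(r^2 - 2*r) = r*(r - 3)*(r - 2)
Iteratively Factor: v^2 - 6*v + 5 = (v - 1)*(v - 5)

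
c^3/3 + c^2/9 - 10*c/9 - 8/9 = (c/3 + 1/3)*(c - 2)*(c + 4/3)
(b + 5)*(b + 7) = b^2 + 12*b + 35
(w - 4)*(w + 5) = w^2 + w - 20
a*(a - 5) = a^2 - 5*a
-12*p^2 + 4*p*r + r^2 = (-2*p + r)*(6*p + r)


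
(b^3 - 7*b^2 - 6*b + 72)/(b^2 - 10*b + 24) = b + 3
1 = 1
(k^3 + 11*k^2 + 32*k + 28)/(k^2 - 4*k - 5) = (k^3 + 11*k^2 + 32*k + 28)/(k^2 - 4*k - 5)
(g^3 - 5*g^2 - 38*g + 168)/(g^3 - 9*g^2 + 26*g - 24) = (g^2 - g - 42)/(g^2 - 5*g + 6)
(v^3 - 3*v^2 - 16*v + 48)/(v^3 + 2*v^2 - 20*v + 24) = (v^3 - 3*v^2 - 16*v + 48)/(v^3 + 2*v^2 - 20*v + 24)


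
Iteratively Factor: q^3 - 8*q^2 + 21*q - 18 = (q - 3)*(q^2 - 5*q + 6) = (q - 3)*(q - 2)*(q - 3)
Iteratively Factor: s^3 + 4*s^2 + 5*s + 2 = (s + 1)*(s^2 + 3*s + 2) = (s + 1)^2*(s + 2)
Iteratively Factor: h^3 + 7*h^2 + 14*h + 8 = (h + 4)*(h^2 + 3*h + 2) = (h + 2)*(h + 4)*(h + 1)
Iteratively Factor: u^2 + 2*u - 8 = (u + 4)*(u - 2)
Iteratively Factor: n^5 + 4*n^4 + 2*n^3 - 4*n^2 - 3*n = (n + 1)*(n^4 + 3*n^3 - n^2 - 3*n) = (n + 1)^2*(n^3 + 2*n^2 - 3*n) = (n + 1)^2*(n + 3)*(n^2 - n) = n*(n + 1)^2*(n + 3)*(n - 1)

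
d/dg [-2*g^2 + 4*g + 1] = 4 - 4*g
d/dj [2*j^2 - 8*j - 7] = 4*j - 8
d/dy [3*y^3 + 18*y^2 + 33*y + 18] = 9*y^2 + 36*y + 33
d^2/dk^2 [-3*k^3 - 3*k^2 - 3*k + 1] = -18*k - 6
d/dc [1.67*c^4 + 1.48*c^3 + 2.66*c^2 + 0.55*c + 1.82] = 6.68*c^3 + 4.44*c^2 + 5.32*c + 0.55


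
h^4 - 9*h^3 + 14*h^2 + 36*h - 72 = (h - 6)*(h - 3)*(h - 2)*(h + 2)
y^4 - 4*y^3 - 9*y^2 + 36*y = y*(y - 4)*(y - 3)*(y + 3)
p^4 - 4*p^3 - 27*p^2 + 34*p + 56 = (p - 7)*(p - 2)*(p + 1)*(p + 4)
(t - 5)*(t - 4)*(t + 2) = t^3 - 7*t^2 + 2*t + 40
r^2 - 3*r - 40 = (r - 8)*(r + 5)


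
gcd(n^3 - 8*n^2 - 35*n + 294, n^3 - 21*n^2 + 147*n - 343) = n^2 - 14*n + 49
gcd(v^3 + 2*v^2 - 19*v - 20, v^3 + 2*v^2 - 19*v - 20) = v^3 + 2*v^2 - 19*v - 20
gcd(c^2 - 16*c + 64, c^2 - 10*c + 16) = c - 8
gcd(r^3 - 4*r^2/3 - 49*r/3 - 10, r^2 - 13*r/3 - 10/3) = r^2 - 13*r/3 - 10/3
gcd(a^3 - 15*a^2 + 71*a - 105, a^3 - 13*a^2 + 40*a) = a - 5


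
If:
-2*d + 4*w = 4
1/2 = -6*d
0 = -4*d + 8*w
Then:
No Solution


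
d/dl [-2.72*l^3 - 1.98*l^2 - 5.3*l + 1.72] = -8.16*l^2 - 3.96*l - 5.3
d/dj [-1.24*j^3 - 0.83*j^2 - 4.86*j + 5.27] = -3.72*j^2 - 1.66*j - 4.86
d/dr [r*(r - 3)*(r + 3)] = 3*r^2 - 9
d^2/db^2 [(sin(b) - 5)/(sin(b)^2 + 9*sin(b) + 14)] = (-sin(b)^5 + 29*sin(b)^4 + 221*sin(b)^3 + 221*sin(b)^2 - 1180*sin(b) - 922)/(sin(b)^2 + 9*sin(b) + 14)^3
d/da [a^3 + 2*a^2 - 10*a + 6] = 3*a^2 + 4*a - 10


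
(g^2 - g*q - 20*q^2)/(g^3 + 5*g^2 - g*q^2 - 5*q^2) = (g^2 - g*q - 20*q^2)/(g^3 + 5*g^2 - g*q^2 - 5*q^2)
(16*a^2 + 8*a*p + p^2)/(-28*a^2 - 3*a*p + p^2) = (4*a + p)/(-7*a + p)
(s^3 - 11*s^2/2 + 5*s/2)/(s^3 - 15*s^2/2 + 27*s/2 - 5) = s/(s - 2)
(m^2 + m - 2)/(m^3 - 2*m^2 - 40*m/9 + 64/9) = 9*(m - 1)/(9*m^2 - 36*m + 32)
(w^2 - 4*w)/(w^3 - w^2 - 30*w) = (4 - w)/(-w^2 + w + 30)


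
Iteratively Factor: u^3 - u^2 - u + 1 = (u + 1)*(u^2 - 2*u + 1) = (u - 1)*(u + 1)*(u - 1)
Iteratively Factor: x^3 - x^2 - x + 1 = (x + 1)*(x^2 - 2*x + 1) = (x - 1)*(x + 1)*(x - 1)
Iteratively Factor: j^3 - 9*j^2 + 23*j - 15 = (j - 5)*(j^2 - 4*j + 3) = (j - 5)*(j - 3)*(j - 1)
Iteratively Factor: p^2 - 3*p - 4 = (p - 4)*(p + 1)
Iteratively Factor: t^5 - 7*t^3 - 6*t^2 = (t + 1)*(t^4 - t^3 - 6*t^2) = t*(t + 1)*(t^3 - t^2 - 6*t) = t*(t + 1)*(t + 2)*(t^2 - 3*t) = t^2*(t + 1)*(t + 2)*(t - 3)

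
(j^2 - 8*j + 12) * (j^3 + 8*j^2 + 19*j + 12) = j^5 - 33*j^3 - 44*j^2 + 132*j + 144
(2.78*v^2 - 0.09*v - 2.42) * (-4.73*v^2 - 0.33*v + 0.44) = -13.1494*v^4 - 0.4917*v^3 + 12.6995*v^2 + 0.759*v - 1.0648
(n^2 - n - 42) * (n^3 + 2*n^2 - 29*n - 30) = n^5 + n^4 - 73*n^3 - 85*n^2 + 1248*n + 1260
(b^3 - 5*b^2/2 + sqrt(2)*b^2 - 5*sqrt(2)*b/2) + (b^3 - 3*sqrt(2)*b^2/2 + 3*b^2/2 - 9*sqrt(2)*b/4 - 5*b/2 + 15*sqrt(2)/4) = 2*b^3 - b^2 - sqrt(2)*b^2/2 - 19*sqrt(2)*b/4 - 5*b/2 + 15*sqrt(2)/4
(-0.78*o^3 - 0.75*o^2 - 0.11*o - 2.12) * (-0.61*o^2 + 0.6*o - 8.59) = 0.4758*o^5 - 0.0105*o^4 + 6.3173*o^3 + 7.6697*o^2 - 0.3271*o + 18.2108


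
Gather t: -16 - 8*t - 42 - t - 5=-9*t - 63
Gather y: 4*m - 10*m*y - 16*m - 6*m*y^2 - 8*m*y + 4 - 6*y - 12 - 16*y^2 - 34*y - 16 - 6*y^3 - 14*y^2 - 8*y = -12*m - 6*y^3 + y^2*(-6*m - 30) + y*(-18*m - 48) - 24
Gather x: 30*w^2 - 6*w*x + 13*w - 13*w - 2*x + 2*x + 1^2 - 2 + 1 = 30*w^2 - 6*w*x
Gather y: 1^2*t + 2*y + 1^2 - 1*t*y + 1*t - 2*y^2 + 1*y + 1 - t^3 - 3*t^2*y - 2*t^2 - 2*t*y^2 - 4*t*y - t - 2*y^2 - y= -t^3 - 2*t^2 + t + y^2*(-2*t - 4) + y*(-3*t^2 - 5*t + 2) + 2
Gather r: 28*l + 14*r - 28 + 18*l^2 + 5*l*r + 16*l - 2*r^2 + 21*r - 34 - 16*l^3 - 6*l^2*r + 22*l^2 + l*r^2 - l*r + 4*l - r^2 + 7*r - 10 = -16*l^3 + 40*l^2 + 48*l + r^2*(l - 3) + r*(-6*l^2 + 4*l + 42) - 72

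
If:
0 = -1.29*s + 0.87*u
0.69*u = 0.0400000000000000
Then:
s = 0.04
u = 0.06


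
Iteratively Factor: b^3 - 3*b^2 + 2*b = (b - 2)*(b^2 - b) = b*(b - 2)*(b - 1)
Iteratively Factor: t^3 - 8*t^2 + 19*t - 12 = (t - 3)*(t^2 - 5*t + 4) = (t - 3)*(t - 1)*(t - 4)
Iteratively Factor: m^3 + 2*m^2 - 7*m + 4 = (m + 4)*(m^2 - 2*m + 1) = (m - 1)*(m + 4)*(m - 1)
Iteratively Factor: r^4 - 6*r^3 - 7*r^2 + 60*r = (r - 5)*(r^3 - r^2 - 12*r) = (r - 5)*(r - 4)*(r^2 + 3*r) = r*(r - 5)*(r - 4)*(r + 3)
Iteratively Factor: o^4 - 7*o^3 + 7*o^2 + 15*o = (o + 1)*(o^3 - 8*o^2 + 15*o) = o*(o + 1)*(o^2 - 8*o + 15) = o*(o - 3)*(o + 1)*(o - 5)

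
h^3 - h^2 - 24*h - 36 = (h - 6)*(h + 2)*(h + 3)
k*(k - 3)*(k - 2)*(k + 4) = k^4 - k^3 - 14*k^2 + 24*k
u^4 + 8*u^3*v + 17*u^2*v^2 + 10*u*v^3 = u*(u + v)*(u + 2*v)*(u + 5*v)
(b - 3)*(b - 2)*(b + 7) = b^3 + 2*b^2 - 29*b + 42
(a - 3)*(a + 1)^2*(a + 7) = a^4 + 6*a^3 - 12*a^2 - 38*a - 21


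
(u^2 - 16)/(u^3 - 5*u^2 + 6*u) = (u^2 - 16)/(u*(u^2 - 5*u + 6))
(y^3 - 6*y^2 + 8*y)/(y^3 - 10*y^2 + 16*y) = (y - 4)/(y - 8)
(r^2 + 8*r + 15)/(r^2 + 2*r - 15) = (r + 3)/(r - 3)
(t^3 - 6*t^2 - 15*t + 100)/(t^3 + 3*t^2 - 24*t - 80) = (t - 5)/(t + 4)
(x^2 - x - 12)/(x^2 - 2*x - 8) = (x + 3)/(x + 2)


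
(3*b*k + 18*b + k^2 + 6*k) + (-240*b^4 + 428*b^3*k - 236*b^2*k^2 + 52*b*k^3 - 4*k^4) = -240*b^4 + 428*b^3*k - 236*b^2*k^2 + 52*b*k^3 + 3*b*k + 18*b - 4*k^4 + k^2 + 6*k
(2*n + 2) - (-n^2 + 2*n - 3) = n^2 + 5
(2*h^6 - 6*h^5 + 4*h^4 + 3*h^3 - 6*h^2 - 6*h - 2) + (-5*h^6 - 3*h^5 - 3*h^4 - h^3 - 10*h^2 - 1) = -3*h^6 - 9*h^5 + h^4 + 2*h^3 - 16*h^2 - 6*h - 3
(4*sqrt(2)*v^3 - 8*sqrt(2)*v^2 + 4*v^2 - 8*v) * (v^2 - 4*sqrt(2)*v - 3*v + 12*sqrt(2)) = 4*sqrt(2)*v^5 - 20*sqrt(2)*v^4 - 28*v^4 + 8*sqrt(2)*v^3 + 140*v^3 - 168*v^2 + 80*sqrt(2)*v^2 - 96*sqrt(2)*v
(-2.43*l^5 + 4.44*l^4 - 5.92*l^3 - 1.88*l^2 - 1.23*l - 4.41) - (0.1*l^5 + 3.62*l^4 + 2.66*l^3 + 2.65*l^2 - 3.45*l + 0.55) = -2.53*l^5 + 0.82*l^4 - 8.58*l^3 - 4.53*l^2 + 2.22*l - 4.96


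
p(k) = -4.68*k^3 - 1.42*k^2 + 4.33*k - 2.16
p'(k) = -14.04*k^2 - 2.84*k + 4.33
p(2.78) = -101.65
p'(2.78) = -112.07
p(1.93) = -32.74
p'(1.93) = -53.45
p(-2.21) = 31.85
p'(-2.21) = -57.97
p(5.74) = -909.17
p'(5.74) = -474.56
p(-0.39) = -3.79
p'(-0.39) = 3.30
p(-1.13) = -2.11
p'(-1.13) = -10.39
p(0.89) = -2.73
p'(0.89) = -9.32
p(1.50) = -14.66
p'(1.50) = -31.52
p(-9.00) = 3255.57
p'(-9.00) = -1107.35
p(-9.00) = 3255.57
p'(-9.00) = -1107.35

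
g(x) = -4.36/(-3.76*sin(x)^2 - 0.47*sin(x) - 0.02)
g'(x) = -4.36*(7.52*sin(x)*cos(x) + 0.47*cos(x))/(-3.76*sin(x)^2 - 0.47*sin(x) - 0.02)^2 = -(32.7872*sin(x) + 2.0492)*cos(x)/(3.76*sin(x)^2 + 0.47*sin(x) + 0.02)^2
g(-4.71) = 1.03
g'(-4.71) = 0.00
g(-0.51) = 6.35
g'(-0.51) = 25.84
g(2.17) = 1.47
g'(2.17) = 1.86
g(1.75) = 1.06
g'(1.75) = 0.36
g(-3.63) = 4.08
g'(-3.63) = 13.49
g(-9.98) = 3.32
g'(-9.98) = 9.54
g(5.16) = 1.64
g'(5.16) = 1.69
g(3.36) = 46.05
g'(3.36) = -550.42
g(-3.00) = 152.70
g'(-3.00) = -3130.05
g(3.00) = 27.05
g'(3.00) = 254.33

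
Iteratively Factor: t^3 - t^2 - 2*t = (t - 2)*(t^2 + t) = (t - 2)*(t + 1)*(t)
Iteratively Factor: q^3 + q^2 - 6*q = (q)*(q^2 + q - 6) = q*(q + 3)*(q - 2)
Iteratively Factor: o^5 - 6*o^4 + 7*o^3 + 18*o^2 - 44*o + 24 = (o - 3)*(o^4 - 3*o^3 - 2*o^2 + 12*o - 8) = (o - 3)*(o - 2)*(o^3 - o^2 - 4*o + 4) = (o - 3)*(o - 2)*(o - 1)*(o^2 - 4) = (o - 3)*(o - 2)*(o - 1)*(o + 2)*(o - 2)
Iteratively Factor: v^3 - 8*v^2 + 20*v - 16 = (v - 2)*(v^2 - 6*v + 8) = (v - 4)*(v - 2)*(v - 2)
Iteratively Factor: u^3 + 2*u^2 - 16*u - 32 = (u + 4)*(u^2 - 2*u - 8) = (u + 2)*(u + 4)*(u - 4)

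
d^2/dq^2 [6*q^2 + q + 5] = 12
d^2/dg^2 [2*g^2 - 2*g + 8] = 4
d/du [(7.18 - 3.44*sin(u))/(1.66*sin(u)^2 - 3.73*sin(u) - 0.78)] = (5.7104*sin(u)^2 - 23.8376*sin(u) + 29.4646)*cos(u)/(2.7556*sin(u)^4 - 12.3836*sin(u)^3 + 11.3233*sin(u)^2 + 5.8188*sin(u) + 0.6084)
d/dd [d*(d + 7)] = 2*d + 7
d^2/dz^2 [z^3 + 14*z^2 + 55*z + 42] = 6*z + 28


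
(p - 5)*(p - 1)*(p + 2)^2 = p^4 - 2*p^3 - 15*p^2 - 4*p + 20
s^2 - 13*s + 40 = (s - 8)*(s - 5)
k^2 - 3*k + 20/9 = (k - 5/3)*(k - 4/3)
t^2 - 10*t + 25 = (t - 5)^2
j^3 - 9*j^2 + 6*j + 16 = (j - 8)*(j - 2)*(j + 1)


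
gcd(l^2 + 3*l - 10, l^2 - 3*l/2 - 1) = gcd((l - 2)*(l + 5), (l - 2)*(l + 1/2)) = l - 2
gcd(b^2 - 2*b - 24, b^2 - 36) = b - 6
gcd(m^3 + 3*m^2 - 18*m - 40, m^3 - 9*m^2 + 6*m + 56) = m^2 - 2*m - 8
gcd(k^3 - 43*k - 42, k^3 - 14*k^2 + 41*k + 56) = k^2 - 6*k - 7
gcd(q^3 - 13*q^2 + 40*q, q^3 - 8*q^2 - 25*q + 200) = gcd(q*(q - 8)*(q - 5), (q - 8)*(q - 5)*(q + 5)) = q^2 - 13*q + 40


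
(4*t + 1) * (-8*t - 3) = -32*t^2 - 20*t - 3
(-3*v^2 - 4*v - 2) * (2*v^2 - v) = -6*v^4 - 5*v^3 + 2*v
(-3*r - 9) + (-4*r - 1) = -7*r - 10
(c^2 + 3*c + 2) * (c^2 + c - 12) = c^4 + 4*c^3 - 7*c^2 - 34*c - 24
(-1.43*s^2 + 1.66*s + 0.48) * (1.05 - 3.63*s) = 5.1909*s^3 - 7.5273*s^2 + 0.000599999999999934*s + 0.504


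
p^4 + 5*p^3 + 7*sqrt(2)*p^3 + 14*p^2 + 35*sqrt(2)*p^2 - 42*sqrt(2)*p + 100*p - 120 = (p - 1)*(p + 6)*(p + 2*sqrt(2))*(p + 5*sqrt(2))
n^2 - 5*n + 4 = (n - 4)*(n - 1)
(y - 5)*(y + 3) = y^2 - 2*y - 15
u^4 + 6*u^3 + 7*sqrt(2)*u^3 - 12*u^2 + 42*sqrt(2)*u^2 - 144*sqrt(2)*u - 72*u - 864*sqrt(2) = (u + 6)*(u - 3*sqrt(2))*(u + 4*sqrt(2))*(u + 6*sqrt(2))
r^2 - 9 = (r - 3)*(r + 3)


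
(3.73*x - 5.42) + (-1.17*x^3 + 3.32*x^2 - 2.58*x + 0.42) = -1.17*x^3 + 3.32*x^2 + 1.15*x - 5.0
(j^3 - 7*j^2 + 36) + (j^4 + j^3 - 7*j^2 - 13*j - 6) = j^4 + 2*j^3 - 14*j^2 - 13*j + 30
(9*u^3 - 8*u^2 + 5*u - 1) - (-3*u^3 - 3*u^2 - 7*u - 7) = 12*u^3 - 5*u^2 + 12*u + 6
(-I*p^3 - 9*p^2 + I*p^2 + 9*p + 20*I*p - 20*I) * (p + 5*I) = -I*p^4 - 4*p^3 + I*p^3 + 4*p^2 - 25*I*p^2 - 100*p + 25*I*p + 100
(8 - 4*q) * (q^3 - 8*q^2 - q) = -4*q^4 + 40*q^3 - 60*q^2 - 8*q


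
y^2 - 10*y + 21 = (y - 7)*(y - 3)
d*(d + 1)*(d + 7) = d^3 + 8*d^2 + 7*d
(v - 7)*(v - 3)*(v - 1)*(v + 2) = v^4 - 9*v^3 + 9*v^2 + 41*v - 42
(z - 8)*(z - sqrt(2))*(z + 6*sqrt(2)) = z^3 - 8*z^2 + 5*sqrt(2)*z^2 - 40*sqrt(2)*z - 12*z + 96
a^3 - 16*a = a*(a - 4)*(a + 4)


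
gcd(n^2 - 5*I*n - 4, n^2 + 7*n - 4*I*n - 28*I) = n - 4*I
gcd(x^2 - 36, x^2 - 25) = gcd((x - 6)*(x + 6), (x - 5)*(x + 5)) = 1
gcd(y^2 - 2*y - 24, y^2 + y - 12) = y + 4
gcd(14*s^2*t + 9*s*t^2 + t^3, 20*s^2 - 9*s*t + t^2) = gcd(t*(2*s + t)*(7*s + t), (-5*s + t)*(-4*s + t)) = 1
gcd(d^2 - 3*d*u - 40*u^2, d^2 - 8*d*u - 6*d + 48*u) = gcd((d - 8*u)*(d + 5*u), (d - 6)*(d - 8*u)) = -d + 8*u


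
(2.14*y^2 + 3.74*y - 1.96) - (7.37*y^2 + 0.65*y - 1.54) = -5.23*y^2 + 3.09*y - 0.42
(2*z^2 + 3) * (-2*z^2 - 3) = -4*z^4 - 12*z^2 - 9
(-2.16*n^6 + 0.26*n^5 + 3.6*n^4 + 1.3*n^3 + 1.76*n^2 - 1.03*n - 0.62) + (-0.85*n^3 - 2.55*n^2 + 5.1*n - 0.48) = -2.16*n^6 + 0.26*n^5 + 3.6*n^4 + 0.45*n^3 - 0.79*n^2 + 4.07*n - 1.1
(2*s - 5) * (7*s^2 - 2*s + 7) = 14*s^3 - 39*s^2 + 24*s - 35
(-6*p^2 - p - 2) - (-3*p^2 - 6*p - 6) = -3*p^2 + 5*p + 4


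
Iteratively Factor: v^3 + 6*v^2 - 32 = (v + 4)*(v^2 + 2*v - 8) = (v - 2)*(v + 4)*(v + 4)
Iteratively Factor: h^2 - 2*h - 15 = (h + 3)*(h - 5)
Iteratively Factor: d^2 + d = (d)*(d + 1)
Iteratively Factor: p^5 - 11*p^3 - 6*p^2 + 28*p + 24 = (p + 1)*(p^4 - p^3 - 10*p^2 + 4*p + 24) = (p + 1)*(p + 2)*(p^3 - 3*p^2 - 4*p + 12) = (p + 1)*(p + 2)^2*(p^2 - 5*p + 6) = (p - 3)*(p + 1)*(p + 2)^2*(p - 2)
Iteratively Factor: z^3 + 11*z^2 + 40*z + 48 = (z + 4)*(z^2 + 7*z + 12) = (z + 3)*(z + 4)*(z + 4)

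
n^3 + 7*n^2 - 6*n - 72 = (n - 3)*(n + 4)*(n + 6)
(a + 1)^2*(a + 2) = a^3 + 4*a^2 + 5*a + 2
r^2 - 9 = (r - 3)*(r + 3)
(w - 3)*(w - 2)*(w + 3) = w^3 - 2*w^2 - 9*w + 18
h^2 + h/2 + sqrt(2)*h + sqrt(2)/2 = (h + 1/2)*(h + sqrt(2))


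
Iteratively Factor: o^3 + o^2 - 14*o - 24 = (o + 2)*(o^2 - o - 12) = (o - 4)*(o + 2)*(o + 3)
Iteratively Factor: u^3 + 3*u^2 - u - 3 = (u + 3)*(u^2 - 1) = (u - 1)*(u + 3)*(u + 1)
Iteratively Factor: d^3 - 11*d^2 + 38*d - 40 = (d - 5)*(d^2 - 6*d + 8) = (d - 5)*(d - 2)*(d - 4)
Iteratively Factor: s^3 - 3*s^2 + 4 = (s + 1)*(s^2 - 4*s + 4) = (s - 2)*(s + 1)*(s - 2)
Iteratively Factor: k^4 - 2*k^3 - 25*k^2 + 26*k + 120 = (k - 5)*(k^3 + 3*k^2 - 10*k - 24) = (k - 5)*(k - 3)*(k^2 + 6*k + 8) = (k - 5)*(k - 3)*(k + 4)*(k + 2)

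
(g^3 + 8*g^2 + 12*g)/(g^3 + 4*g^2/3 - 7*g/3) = 3*(g^2 + 8*g + 12)/(3*g^2 + 4*g - 7)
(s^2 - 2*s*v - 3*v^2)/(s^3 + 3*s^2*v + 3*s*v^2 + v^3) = (s - 3*v)/(s^2 + 2*s*v + v^2)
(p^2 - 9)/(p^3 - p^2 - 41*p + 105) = (p + 3)/(p^2 + 2*p - 35)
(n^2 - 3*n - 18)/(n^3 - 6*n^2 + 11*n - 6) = (n^2 - 3*n - 18)/(n^3 - 6*n^2 + 11*n - 6)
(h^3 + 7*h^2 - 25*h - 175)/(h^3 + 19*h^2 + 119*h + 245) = (h - 5)/(h + 7)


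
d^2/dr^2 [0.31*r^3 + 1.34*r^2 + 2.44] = 1.86*r + 2.68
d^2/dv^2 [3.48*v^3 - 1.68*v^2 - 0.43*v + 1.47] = 20.88*v - 3.36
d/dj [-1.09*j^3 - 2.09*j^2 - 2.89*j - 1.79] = -3.27*j^2 - 4.18*j - 2.89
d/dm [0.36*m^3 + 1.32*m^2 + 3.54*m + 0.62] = 1.08*m^2 + 2.64*m + 3.54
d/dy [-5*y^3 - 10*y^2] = 5*y*(-3*y - 4)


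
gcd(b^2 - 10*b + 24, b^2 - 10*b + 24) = b^2 - 10*b + 24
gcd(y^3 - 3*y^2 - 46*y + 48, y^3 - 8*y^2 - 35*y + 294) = y + 6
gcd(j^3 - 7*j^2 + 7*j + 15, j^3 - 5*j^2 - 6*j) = j + 1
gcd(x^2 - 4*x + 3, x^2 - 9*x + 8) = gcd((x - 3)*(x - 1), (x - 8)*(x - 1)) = x - 1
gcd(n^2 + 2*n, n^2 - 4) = n + 2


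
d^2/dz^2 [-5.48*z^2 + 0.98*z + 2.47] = -10.9600000000000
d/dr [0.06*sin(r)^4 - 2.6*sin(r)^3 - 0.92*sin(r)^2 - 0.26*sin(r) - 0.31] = (0.24*sin(r)^3 - 7.8*sin(r)^2 - 1.84*sin(r) - 0.26)*cos(r)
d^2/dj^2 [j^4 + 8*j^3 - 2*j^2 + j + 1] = 12*j^2 + 48*j - 4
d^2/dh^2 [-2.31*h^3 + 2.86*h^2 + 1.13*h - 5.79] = 5.72 - 13.86*h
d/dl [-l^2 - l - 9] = -2*l - 1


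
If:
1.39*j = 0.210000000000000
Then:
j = 0.15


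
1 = 1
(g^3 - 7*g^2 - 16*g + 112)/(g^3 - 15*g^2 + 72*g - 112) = (g + 4)/(g - 4)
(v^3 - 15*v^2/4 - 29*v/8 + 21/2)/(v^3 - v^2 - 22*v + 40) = (v^2 + v/4 - 21/8)/(v^2 + 3*v - 10)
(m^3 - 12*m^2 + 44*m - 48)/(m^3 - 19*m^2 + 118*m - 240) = (m^2 - 6*m + 8)/(m^2 - 13*m + 40)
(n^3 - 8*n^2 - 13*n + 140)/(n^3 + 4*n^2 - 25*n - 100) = (n - 7)/(n + 5)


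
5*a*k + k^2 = k*(5*a + k)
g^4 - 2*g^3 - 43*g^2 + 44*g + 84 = (g - 7)*(g - 2)*(g + 1)*(g + 6)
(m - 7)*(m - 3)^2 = m^3 - 13*m^2 + 51*m - 63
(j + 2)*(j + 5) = j^2 + 7*j + 10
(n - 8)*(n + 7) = n^2 - n - 56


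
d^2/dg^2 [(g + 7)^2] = 2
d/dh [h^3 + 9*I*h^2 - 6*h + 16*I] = 3*h^2 + 18*I*h - 6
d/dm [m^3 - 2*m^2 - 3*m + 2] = 3*m^2 - 4*m - 3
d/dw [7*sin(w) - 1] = 7*cos(w)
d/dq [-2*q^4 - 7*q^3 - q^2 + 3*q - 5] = -8*q^3 - 21*q^2 - 2*q + 3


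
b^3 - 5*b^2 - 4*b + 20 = (b - 5)*(b - 2)*(b + 2)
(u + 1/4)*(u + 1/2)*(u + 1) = u^3 + 7*u^2/4 + 7*u/8 + 1/8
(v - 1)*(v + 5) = v^2 + 4*v - 5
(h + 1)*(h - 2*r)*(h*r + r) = h^3*r - 2*h^2*r^2 + 2*h^2*r - 4*h*r^2 + h*r - 2*r^2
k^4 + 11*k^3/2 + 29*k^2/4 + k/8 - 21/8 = (k - 1/2)*(k + 1)*(k + 3/2)*(k + 7/2)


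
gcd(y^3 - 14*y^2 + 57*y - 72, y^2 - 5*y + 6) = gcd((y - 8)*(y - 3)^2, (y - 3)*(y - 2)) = y - 3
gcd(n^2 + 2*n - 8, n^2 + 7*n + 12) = n + 4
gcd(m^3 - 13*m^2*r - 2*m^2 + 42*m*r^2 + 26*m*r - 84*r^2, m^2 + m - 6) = m - 2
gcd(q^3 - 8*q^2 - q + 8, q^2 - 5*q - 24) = q - 8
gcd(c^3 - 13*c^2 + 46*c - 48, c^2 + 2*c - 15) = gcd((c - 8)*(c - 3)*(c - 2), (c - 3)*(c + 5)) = c - 3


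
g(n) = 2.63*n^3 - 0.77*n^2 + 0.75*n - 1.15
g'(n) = 7.89*n^2 - 1.54*n + 0.75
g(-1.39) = -10.74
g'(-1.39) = 18.13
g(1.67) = 10.20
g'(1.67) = 20.18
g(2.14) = 22.70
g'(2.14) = 33.59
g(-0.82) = -3.73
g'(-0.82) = 7.32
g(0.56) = -0.51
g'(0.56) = 2.36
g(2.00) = 18.31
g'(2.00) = 29.23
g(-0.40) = -1.74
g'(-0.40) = 2.63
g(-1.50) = -12.88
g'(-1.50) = 20.81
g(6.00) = 543.71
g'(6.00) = 275.55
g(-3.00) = -81.34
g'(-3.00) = 76.38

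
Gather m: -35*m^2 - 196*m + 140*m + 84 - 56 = -35*m^2 - 56*m + 28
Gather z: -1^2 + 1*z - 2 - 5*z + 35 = 32 - 4*z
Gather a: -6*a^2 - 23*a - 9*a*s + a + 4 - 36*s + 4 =-6*a^2 + a*(-9*s - 22) - 36*s + 8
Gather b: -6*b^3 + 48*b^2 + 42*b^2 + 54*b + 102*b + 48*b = -6*b^3 + 90*b^2 + 204*b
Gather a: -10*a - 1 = -10*a - 1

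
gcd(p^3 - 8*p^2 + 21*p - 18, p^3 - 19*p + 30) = p^2 - 5*p + 6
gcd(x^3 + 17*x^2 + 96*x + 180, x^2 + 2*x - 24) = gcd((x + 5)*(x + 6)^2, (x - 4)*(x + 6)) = x + 6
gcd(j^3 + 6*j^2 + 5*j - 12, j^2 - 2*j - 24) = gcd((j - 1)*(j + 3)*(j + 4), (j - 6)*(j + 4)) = j + 4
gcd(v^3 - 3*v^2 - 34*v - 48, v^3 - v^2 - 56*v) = v - 8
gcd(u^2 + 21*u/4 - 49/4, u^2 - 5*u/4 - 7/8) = u - 7/4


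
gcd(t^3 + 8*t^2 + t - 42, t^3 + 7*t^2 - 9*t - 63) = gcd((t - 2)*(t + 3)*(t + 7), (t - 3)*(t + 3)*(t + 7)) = t^2 + 10*t + 21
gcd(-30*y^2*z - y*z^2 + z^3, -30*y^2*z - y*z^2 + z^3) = 30*y^2*z + y*z^2 - z^3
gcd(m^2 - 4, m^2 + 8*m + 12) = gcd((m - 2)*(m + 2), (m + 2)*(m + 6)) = m + 2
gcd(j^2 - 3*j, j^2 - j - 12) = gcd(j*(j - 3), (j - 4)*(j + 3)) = 1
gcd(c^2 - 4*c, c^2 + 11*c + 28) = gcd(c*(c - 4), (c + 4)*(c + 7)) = 1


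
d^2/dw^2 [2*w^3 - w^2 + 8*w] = 12*w - 2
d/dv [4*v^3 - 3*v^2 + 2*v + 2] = 12*v^2 - 6*v + 2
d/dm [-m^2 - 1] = -2*m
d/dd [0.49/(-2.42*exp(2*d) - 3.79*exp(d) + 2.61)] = (2.3716*exp(d) + 1.8571)*exp(d)/(2.42*exp(2*d) + 3.79*exp(d) - 2.61)^2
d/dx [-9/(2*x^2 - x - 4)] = 9*(4*x - 1)/(-2*x^2 + x + 4)^2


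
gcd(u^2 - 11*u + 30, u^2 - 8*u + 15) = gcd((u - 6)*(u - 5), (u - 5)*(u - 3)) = u - 5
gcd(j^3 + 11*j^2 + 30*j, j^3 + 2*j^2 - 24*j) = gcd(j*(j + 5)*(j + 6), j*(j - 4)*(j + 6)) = j^2 + 6*j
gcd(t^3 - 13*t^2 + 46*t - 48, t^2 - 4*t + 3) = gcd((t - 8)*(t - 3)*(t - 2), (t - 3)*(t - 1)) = t - 3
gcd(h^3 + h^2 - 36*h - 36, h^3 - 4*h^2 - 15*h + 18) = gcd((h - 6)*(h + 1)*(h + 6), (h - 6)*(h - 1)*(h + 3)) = h - 6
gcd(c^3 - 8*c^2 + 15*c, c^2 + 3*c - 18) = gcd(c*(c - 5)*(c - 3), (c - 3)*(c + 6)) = c - 3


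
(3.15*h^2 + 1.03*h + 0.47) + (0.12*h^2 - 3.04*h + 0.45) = 3.27*h^2 - 2.01*h + 0.92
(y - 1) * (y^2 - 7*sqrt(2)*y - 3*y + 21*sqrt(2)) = y^3 - 7*sqrt(2)*y^2 - 4*y^2 + 3*y + 28*sqrt(2)*y - 21*sqrt(2)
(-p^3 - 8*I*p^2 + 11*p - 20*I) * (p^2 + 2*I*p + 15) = -p^5 - 10*I*p^4 + 12*p^3 - 118*I*p^2 + 205*p - 300*I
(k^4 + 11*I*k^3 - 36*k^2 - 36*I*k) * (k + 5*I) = k^5 + 16*I*k^4 - 91*k^3 - 216*I*k^2 + 180*k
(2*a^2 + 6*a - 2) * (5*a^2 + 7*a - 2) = 10*a^4 + 44*a^3 + 28*a^2 - 26*a + 4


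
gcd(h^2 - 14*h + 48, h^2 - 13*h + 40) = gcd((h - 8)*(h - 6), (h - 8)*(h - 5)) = h - 8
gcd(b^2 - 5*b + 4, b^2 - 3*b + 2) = b - 1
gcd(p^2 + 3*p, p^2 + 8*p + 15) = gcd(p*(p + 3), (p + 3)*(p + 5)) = p + 3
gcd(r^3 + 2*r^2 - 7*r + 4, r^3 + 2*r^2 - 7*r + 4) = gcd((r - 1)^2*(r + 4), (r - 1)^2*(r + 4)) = r^3 + 2*r^2 - 7*r + 4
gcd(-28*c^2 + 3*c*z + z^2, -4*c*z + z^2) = -4*c + z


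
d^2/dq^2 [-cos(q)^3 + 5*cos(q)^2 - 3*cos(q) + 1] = 15*cos(q)/4 - 10*cos(2*q) + 9*cos(3*q)/4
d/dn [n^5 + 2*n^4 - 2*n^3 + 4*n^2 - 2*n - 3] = 5*n^4 + 8*n^3 - 6*n^2 + 8*n - 2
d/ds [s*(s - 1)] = 2*s - 1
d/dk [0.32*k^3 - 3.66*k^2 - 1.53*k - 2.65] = 0.96*k^2 - 7.32*k - 1.53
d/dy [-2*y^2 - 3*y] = -4*y - 3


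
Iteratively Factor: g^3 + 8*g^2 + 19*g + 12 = (g + 1)*(g^2 + 7*g + 12) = (g + 1)*(g + 3)*(g + 4)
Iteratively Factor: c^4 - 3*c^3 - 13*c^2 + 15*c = (c - 1)*(c^3 - 2*c^2 - 15*c) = (c - 1)*(c + 3)*(c^2 - 5*c) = c*(c - 1)*(c + 3)*(c - 5)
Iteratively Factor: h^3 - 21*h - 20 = (h + 4)*(h^2 - 4*h - 5) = (h + 1)*(h + 4)*(h - 5)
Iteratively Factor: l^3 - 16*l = (l)*(l^2 - 16) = l*(l - 4)*(l + 4)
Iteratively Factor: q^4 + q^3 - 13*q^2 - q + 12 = (q + 4)*(q^3 - 3*q^2 - q + 3) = (q - 3)*(q + 4)*(q^2 - 1) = (q - 3)*(q - 1)*(q + 4)*(q + 1)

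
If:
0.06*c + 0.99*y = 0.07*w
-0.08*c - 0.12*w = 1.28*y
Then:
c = -16.28125*y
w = 0.1875*y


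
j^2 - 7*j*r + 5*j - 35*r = (j + 5)*(j - 7*r)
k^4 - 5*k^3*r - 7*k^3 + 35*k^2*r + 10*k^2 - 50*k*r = k*(k - 5)*(k - 2)*(k - 5*r)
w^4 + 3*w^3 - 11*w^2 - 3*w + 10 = (w - 2)*(w - 1)*(w + 1)*(w + 5)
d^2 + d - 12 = (d - 3)*(d + 4)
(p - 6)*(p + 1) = p^2 - 5*p - 6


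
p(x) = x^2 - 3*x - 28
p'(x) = 2*x - 3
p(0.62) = -29.48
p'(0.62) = -1.76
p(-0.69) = -25.45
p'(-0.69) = -4.38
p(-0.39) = -26.68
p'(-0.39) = -3.78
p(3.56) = -26.01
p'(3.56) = 4.12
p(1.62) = -30.24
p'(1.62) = 0.24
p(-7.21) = 45.61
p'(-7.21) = -17.42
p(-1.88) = -18.83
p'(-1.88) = -6.76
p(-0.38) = -26.72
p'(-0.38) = -3.76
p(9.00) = 26.00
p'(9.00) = 15.00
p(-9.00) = 80.00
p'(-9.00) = -21.00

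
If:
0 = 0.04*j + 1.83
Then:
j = -45.75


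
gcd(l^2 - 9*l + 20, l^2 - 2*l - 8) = l - 4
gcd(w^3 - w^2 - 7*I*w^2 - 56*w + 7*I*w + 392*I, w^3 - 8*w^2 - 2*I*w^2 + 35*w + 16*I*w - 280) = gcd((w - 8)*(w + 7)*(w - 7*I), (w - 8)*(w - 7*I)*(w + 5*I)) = w^2 + w*(-8 - 7*I) + 56*I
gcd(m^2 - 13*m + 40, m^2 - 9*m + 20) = m - 5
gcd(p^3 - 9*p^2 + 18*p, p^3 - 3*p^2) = p^2 - 3*p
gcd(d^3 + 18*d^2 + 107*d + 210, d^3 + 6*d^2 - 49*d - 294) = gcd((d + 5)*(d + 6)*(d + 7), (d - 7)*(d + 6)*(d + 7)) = d^2 + 13*d + 42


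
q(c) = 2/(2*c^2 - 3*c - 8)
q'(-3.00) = 0.08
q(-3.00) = 0.11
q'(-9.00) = 0.00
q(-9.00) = 0.01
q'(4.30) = -0.11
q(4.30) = 0.12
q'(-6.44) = 0.01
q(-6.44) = 0.02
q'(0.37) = 0.04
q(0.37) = -0.23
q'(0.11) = 0.07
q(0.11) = -0.24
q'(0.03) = 0.09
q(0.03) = -0.25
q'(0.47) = 0.03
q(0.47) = -0.22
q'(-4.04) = 0.03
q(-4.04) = 0.05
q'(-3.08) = 0.07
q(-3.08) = 0.10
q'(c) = 2*(3 - 4*c)/(2*c^2 - 3*c - 8)^2 = 2*(3 - 4*c)/(-2*c^2 + 3*c + 8)^2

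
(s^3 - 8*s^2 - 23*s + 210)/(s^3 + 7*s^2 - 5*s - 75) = (s^2 - 13*s + 42)/(s^2 + 2*s - 15)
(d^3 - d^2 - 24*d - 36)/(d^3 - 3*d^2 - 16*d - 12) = (d + 3)/(d + 1)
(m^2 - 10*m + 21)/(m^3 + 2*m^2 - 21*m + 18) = (m - 7)/(m^2 + 5*m - 6)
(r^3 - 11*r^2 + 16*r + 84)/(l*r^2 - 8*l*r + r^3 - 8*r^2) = (r^3 - 11*r^2 + 16*r + 84)/(r*(l*r - 8*l + r^2 - 8*r))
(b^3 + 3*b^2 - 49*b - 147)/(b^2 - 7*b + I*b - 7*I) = (b^2 + 10*b + 21)/(b + I)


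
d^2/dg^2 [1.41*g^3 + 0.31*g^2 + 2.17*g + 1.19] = 8.46*g + 0.62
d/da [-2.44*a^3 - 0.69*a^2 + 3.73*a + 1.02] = -7.32*a^2 - 1.38*a + 3.73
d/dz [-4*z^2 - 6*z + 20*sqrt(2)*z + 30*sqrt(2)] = -8*z - 6 + 20*sqrt(2)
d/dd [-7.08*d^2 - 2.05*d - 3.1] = -14.16*d - 2.05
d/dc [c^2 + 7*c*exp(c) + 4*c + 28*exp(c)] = 7*c*exp(c) + 2*c + 35*exp(c) + 4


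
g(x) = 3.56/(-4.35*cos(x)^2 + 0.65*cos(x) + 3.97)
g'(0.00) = 0.00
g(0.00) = 13.19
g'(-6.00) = -22.49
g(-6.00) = 6.10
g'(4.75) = -0.07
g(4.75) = 0.89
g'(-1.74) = -0.53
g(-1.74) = 0.95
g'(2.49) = 33.06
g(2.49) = 5.06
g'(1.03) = -1.18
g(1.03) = 1.13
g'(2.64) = 4559.75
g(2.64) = 63.86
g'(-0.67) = 4.18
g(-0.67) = 1.97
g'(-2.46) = -23.44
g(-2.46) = 4.23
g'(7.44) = -0.75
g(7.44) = 1.01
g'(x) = 3.56*(-8.7*sin(x)*cos(x) + 0.65*sin(x))/(-4.35*cos(x)^2 + 0.65*cos(x) + 3.97)^2 = (2.314 - 30.972*cos(x))*sin(x)/(-4.35*cos(x)^2 + 0.65*cos(x) + 3.97)^2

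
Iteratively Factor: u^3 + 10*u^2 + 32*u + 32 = (u + 2)*(u^2 + 8*u + 16) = (u + 2)*(u + 4)*(u + 4)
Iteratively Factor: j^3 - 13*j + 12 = (j - 1)*(j^2 + j - 12) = (j - 3)*(j - 1)*(j + 4)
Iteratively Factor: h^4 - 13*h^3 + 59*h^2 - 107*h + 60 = (h - 4)*(h^3 - 9*h^2 + 23*h - 15) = (h - 4)*(h - 1)*(h^2 - 8*h + 15) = (h - 4)*(h - 3)*(h - 1)*(h - 5)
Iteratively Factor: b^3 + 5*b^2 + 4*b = (b + 1)*(b^2 + 4*b) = (b + 1)*(b + 4)*(b)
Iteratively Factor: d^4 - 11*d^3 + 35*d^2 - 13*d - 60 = (d - 5)*(d^3 - 6*d^2 + 5*d + 12) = (d - 5)*(d - 3)*(d^2 - 3*d - 4) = (d - 5)*(d - 4)*(d - 3)*(d + 1)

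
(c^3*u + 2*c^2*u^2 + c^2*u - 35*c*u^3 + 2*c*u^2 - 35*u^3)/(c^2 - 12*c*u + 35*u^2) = u*(-c^2 - 7*c*u - c - 7*u)/(-c + 7*u)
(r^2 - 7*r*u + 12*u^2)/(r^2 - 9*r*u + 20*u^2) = (r - 3*u)/(r - 5*u)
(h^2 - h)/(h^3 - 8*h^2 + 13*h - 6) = h/(h^2 - 7*h + 6)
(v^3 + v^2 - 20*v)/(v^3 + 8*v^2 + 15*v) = (v - 4)/(v + 3)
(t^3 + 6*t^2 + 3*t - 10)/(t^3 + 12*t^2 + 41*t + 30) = (t^2 + t - 2)/(t^2 + 7*t + 6)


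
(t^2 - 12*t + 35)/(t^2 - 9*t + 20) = (t - 7)/(t - 4)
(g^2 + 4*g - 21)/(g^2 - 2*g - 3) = (g + 7)/(g + 1)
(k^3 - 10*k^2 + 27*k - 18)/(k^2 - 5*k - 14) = (-k^3 + 10*k^2 - 27*k + 18)/(-k^2 + 5*k + 14)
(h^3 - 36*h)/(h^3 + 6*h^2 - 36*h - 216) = h/(h + 6)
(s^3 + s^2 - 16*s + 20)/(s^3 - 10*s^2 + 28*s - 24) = (s + 5)/(s - 6)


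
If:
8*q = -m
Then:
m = -8*q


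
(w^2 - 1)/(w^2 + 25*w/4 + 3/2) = 4*(w^2 - 1)/(4*w^2 + 25*w + 6)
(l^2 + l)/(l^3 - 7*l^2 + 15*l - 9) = l*(l + 1)/(l^3 - 7*l^2 + 15*l - 9)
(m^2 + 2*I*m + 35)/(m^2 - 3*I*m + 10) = (m + 7*I)/(m + 2*I)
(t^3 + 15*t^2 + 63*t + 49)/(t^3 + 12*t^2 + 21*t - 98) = (t + 1)/(t - 2)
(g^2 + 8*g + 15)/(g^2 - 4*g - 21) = (g + 5)/(g - 7)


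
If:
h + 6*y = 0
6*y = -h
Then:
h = -6*y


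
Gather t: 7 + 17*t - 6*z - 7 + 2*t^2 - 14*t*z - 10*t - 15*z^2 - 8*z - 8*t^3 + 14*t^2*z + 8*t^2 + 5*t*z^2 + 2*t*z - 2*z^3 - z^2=-8*t^3 + t^2*(14*z + 10) + t*(5*z^2 - 12*z + 7) - 2*z^3 - 16*z^2 - 14*z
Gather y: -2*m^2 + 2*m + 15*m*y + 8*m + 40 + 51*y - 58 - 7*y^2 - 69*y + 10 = -2*m^2 + 10*m - 7*y^2 + y*(15*m - 18) - 8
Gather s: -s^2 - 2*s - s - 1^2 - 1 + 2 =-s^2 - 3*s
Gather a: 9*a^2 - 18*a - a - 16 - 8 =9*a^2 - 19*a - 24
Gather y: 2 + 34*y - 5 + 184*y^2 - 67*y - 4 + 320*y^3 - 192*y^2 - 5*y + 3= 320*y^3 - 8*y^2 - 38*y - 4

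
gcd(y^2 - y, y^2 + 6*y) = y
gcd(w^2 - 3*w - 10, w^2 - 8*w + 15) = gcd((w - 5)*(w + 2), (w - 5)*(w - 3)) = w - 5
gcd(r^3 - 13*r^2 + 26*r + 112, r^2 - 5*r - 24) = r - 8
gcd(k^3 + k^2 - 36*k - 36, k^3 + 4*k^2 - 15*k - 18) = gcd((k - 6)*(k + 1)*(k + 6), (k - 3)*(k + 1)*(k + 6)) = k^2 + 7*k + 6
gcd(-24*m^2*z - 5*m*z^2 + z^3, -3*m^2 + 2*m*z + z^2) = 3*m + z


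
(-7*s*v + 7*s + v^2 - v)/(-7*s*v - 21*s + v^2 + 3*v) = (v - 1)/(v + 3)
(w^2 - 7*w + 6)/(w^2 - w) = (w - 6)/w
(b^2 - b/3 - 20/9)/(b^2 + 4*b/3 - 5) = (b + 4/3)/(b + 3)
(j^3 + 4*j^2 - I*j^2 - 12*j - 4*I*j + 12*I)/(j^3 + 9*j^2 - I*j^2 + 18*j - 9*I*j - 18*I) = (j - 2)/(j + 3)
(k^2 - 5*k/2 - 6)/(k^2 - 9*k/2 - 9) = (k - 4)/(k - 6)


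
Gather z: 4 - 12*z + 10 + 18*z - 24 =6*z - 10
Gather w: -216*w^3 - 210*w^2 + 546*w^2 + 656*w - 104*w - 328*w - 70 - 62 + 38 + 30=-216*w^3 + 336*w^2 + 224*w - 64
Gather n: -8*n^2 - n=-8*n^2 - n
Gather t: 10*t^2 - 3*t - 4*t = 10*t^2 - 7*t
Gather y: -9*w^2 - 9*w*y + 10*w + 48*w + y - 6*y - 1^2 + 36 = -9*w^2 + 58*w + y*(-9*w - 5) + 35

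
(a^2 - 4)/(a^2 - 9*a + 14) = (a + 2)/(a - 7)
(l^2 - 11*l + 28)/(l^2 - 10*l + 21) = (l - 4)/(l - 3)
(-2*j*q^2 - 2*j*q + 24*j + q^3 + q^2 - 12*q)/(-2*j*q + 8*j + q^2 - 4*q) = (q^2 + q - 12)/(q - 4)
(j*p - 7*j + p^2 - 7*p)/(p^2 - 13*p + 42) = (j + p)/(p - 6)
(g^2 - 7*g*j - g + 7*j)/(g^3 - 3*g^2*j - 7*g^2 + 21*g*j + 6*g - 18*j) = (g - 7*j)/(g^2 - 3*g*j - 6*g + 18*j)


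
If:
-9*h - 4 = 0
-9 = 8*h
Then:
No Solution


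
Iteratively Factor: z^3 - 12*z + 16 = (z - 2)*(z^2 + 2*z - 8) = (z - 2)^2*(z + 4)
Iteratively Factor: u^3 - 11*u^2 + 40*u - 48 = (u - 4)*(u^2 - 7*u + 12) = (u - 4)*(u - 3)*(u - 4)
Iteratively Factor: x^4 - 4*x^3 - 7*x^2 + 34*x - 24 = (x - 4)*(x^3 - 7*x + 6) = (x - 4)*(x - 2)*(x^2 + 2*x - 3) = (x - 4)*(x - 2)*(x - 1)*(x + 3)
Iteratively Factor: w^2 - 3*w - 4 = (w + 1)*(w - 4)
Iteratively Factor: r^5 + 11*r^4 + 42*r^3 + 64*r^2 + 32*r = (r + 1)*(r^4 + 10*r^3 + 32*r^2 + 32*r) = (r + 1)*(r + 2)*(r^3 + 8*r^2 + 16*r) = r*(r + 1)*(r + 2)*(r^2 + 8*r + 16) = r*(r + 1)*(r + 2)*(r + 4)*(r + 4)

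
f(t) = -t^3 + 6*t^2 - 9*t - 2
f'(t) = -3*t^2 + 12*t - 9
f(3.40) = -2.54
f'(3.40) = -2.88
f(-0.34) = 1.79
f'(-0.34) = -13.43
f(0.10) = -2.84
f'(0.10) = -7.83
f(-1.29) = 21.74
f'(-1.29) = -29.47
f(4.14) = -7.38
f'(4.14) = -10.74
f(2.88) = -2.04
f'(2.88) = 0.68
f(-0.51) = 4.28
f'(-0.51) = -15.90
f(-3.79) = 172.73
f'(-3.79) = -97.57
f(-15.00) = 4858.00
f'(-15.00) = -864.00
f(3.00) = -2.00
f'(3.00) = 0.00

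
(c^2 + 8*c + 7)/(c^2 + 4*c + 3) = (c + 7)/(c + 3)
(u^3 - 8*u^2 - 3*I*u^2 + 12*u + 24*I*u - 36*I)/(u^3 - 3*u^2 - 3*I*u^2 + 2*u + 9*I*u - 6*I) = (u - 6)/(u - 1)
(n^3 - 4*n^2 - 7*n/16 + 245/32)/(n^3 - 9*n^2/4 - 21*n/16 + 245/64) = 2*(2*n - 7)/(4*n - 7)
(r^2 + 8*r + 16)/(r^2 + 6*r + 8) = (r + 4)/(r + 2)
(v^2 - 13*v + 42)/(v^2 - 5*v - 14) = (v - 6)/(v + 2)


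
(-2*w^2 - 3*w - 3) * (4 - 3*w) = 6*w^3 + w^2 - 3*w - 12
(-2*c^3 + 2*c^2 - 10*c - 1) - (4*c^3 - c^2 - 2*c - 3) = -6*c^3 + 3*c^2 - 8*c + 2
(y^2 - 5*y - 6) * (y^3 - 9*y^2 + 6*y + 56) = y^5 - 14*y^4 + 45*y^3 + 80*y^2 - 316*y - 336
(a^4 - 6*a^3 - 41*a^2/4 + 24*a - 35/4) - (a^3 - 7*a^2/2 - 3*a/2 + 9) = a^4 - 7*a^3 - 27*a^2/4 + 51*a/2 - 71/4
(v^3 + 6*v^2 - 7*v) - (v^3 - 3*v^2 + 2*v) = 9*v^2 - 9*v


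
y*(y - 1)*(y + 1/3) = y^3 - 2*y^2/3 - y/3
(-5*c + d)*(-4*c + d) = 20*c^2 - 9*c*d + d^2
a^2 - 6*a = a*(a - 6)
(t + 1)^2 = t^2 + 2*t + 1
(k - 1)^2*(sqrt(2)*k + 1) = sqrt(2)*k^3 - 2*sqrt(2)*k^2 + k^2 - 2*k + sqrt(2)*k + 1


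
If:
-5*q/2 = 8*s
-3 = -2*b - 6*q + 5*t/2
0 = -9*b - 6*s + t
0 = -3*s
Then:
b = -6/41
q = 0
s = 0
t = -54/41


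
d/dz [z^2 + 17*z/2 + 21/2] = 2*z + 17/2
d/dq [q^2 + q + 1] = 2*q + 1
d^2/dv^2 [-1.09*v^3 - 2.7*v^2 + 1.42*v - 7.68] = -6.54*v - 5.4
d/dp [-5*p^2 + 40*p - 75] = 40 - 10*p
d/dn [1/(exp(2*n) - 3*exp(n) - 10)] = (3 - 2*exp(n))*exp(n)/(-exp(2*n) + 3*exp(n) + 10)^2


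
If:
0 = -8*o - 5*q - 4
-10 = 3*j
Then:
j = -10/3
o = -5*q/8 - 1/2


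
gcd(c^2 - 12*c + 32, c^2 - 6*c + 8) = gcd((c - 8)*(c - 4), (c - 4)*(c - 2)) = c - 4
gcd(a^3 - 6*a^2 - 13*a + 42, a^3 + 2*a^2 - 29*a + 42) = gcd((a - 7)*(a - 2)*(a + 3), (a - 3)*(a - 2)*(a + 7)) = a - 2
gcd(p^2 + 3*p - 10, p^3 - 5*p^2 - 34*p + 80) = p^2 + 3*p - 10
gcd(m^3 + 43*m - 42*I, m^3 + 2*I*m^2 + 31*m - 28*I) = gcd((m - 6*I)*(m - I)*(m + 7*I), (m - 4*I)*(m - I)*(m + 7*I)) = m^2 + 6*I*m + 7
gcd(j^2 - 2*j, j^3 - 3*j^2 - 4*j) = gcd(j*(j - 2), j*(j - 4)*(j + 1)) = j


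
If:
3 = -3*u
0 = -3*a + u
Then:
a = -1/3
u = -1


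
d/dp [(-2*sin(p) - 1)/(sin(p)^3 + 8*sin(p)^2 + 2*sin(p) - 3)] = (4*sin(p)^3 + 19*sin(p)^2 + 16*sin(p) + 8)*cos(p)/(sin(p)^3 + 8*sin(p)^2 + 2*sin(p) - 3)^2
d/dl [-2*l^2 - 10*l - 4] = -4*l - 10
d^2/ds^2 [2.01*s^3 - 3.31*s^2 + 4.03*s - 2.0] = 12.06*s - 6.62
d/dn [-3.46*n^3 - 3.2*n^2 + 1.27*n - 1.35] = -10.38*n^2 - 6.4*n + 1.27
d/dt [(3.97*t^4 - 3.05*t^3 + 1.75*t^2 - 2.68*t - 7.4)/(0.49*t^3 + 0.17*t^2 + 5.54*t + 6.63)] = (1.9453*t^6 + 1.3498*t^5 + 64.6054*t^4 + 74.1168*t^3 - 39.6359*t^2 + 25.721*t + 23.2276)/(0.2401*t^6 + 0.1666*t^5 + 5.4581*t^4 + 8.381*t^3 + 32.9458*t^2 + 73.4604*t + 43.9569)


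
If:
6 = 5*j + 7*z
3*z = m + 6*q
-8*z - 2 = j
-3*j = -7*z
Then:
No Solution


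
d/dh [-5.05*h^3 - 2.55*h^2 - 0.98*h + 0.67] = -15.15*h^2 - 5.1*h - 0.98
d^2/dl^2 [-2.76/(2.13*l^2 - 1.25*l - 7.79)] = (-25.043688*l^2 + 14.697*l + 2.76*(4.26*l - 1.25)*(8.52*l - 2.5) + 91.591704)/(-2.13*l^2 + 1.25*l + 7.79)^3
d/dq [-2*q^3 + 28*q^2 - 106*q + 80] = -6*q^2 + 56*q - 106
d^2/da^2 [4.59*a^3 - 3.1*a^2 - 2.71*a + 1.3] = 27.54*a - 6.2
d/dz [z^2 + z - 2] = 2*z + 1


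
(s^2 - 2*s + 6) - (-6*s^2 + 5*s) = 7*s^2 - 7*s + 6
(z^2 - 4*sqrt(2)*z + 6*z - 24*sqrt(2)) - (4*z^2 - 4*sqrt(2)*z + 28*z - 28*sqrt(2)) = -3*z^2 - 22*z + 4*sqrt(2)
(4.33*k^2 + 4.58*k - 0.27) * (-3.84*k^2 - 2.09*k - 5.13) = -16.6272*k^4 - 26.6369*k^3 - 30.7483*k^2 - 22.9311*k + 1.3851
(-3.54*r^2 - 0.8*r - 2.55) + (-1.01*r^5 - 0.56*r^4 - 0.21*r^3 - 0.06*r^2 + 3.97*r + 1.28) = -1.01*r^5 - 0.56*r^4 - 0.21*r^3 - 3.6*r^2 + 3.17*r - 1.27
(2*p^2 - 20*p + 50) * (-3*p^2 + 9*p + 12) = -6*p^4 + 78*p^3 - 306*p^2 + 210*p + 600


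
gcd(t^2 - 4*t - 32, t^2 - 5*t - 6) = 1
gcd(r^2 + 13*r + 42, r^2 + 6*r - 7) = r + 7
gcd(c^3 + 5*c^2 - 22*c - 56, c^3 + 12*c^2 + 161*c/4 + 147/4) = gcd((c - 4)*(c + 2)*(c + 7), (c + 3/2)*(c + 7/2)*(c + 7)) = c + 7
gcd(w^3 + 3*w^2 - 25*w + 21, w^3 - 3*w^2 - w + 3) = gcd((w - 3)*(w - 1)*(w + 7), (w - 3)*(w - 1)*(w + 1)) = w^2 - 4*w + 3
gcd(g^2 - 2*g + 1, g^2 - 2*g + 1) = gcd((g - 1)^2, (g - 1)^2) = g^2 - 2*g + 1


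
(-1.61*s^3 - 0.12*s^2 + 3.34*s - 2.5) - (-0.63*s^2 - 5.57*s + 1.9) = -1.61*s^3 + 0.51*s^2 + 8.91*s - 4.4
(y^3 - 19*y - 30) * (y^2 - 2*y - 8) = y^5 - 2*y^4 - 27*y^3 + 8*y^2 + 212*y + 240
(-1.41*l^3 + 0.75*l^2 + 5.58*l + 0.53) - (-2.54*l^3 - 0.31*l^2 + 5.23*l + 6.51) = 1.13*l^3 + 1.06*l^2 + 0.35*l - 5.98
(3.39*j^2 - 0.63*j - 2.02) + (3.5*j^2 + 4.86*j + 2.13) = 6.89*j^2 + 4.23*j + 0.11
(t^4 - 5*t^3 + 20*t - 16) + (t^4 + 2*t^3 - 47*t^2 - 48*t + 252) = 2*t^4 - 3*t^3 - 47*t^2 - 28*t + 236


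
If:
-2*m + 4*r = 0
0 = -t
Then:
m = 2*r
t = 0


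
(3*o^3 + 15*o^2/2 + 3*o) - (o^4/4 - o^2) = -o^4/4 + 3*o^3 + 17*o^2/2 + 3*o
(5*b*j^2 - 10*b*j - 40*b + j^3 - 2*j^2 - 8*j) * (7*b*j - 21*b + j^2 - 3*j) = 35*b^2*j^3 - 175*b^2*j^2 - 70*b^2*j + 840*b^2 + 12*b*j^4 - 60*b*j^3 - 24*b*j^2 + 288*b*j + j^5 - 5*j^4 - 2*j^3 + 24*j^2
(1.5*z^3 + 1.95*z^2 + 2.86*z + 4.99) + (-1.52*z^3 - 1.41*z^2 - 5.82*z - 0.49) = -0.02*z^3 + 0.54*z^2 - 2.96*z + 4.5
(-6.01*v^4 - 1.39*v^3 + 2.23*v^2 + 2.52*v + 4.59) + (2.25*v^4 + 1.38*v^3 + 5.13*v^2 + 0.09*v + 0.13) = -3.76*v^4 - 0.01*v^3 + 7.36*v^2 + 2.61*v + 4.72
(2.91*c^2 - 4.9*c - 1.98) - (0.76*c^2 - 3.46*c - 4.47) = 2.15*c^2 - 1.44*c + 2.49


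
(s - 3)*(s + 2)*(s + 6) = s^3 + 5*s^2 - 12*s - 36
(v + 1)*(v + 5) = v^2 + 6*v + 5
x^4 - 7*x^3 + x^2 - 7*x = x*(x - 7)*(x - I)*(x + I)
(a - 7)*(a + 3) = a^2 - 4*a - 21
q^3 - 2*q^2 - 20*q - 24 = (q - 6)*(q + 2)^2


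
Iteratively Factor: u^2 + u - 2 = (u - 1)*(u + 2)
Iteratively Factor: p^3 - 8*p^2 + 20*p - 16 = (p - 2)*(p^2 - 6*p + 8) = (p - 2)^2*(p - 4)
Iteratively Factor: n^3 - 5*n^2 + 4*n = (n - 4)*(n^2 - n) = (n - 4)*(n - 1)*(n)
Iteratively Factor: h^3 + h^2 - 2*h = (h)*(h^2 + h - 2) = h*(h + 2)*(h - 1)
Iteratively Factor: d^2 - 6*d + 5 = (d - 1)*(d - 5)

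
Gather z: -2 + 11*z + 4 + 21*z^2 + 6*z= 21*z^2 + 17*z + 2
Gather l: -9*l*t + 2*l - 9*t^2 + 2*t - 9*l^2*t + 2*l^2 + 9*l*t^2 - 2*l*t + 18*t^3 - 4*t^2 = l^2*(2 - 9*t) + l*(9*t^2 - 11*t + 2) + 18*t^3 - 13*t^2 + 2*t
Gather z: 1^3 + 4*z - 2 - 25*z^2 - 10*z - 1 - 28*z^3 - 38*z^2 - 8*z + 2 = -28*z^3 - 63*z^2 - 14*z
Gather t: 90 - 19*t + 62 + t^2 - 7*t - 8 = t^2 - 26*t + 144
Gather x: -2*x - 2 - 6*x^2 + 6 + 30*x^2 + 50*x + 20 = 24*x^2 + 48*x + 24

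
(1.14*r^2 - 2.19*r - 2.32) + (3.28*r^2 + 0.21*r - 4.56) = 4.42*r^2 - 1.98*r - 6.88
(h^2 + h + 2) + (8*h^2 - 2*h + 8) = 9*h^2 - h + 10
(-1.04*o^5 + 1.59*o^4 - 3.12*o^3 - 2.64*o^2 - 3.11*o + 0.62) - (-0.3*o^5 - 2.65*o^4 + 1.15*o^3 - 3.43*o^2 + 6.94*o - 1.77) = -0.74*o^5 + 4.24*o^4 - 4.27*o^3 + 0.79*o^2 - 10.05*o + 2.39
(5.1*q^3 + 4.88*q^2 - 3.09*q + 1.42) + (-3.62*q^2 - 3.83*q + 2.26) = 5.1*q^3 + 1.26*q^2 - 6.92*q + 3.68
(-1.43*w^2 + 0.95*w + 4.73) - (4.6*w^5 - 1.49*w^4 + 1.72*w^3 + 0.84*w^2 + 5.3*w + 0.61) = -4.6*w^5 + 1.49*w^4 - 1.72*w^3 - 2.27*w^2 - 4.35*w + 4.12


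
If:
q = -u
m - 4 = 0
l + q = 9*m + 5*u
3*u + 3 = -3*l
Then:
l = 30/7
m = 4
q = 37/7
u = -37/7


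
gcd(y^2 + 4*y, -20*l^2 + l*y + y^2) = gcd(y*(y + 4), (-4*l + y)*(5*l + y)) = 1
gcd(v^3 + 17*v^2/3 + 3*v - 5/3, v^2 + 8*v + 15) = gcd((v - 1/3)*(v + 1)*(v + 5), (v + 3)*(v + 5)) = v + 5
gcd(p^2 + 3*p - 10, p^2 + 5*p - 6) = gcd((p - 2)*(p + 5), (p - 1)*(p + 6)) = 1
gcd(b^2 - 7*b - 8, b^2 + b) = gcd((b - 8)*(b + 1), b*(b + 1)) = b + 1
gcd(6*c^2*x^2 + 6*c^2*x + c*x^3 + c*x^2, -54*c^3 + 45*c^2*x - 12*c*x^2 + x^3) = 1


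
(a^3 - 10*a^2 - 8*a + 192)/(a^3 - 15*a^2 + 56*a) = (a^2 - 2*a - 24)/(a*(a - 7))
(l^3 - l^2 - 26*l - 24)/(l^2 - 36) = (l^2 + 5*l + 4)/(l + 6)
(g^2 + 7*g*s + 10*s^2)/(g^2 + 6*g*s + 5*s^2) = (g + 2*s)/(g + s)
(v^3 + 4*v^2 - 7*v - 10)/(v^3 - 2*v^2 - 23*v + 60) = (v^2 - v - 2)/(v^2 - 7*v + 12)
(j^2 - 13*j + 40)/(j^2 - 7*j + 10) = (j - 8)/(j - 2)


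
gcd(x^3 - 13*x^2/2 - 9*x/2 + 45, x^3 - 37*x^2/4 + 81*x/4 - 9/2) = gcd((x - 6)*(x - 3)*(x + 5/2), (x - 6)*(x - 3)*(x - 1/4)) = x^2 - 9*x + 18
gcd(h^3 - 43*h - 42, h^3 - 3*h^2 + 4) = h + 1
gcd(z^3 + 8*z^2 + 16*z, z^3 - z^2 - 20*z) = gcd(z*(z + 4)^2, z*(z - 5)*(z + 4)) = z^2 + 4*z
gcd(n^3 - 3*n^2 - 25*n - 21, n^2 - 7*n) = n - 7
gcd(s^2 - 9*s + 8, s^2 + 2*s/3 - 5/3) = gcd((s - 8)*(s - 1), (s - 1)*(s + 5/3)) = s - 1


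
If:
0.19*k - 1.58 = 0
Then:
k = 8.32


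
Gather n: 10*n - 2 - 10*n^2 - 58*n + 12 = -10*n^2 - 48*n + 10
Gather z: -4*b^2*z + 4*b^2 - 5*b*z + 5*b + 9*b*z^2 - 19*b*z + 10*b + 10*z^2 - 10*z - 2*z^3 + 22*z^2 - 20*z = 4*b^2 + 15*b - 2*z^3 + z^2*(9*b + 32) + z*(-4*b^2 - 24*b - 30)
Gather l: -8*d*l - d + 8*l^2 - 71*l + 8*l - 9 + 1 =-d + 8*l^2 + l*(-8*d - 63) - 8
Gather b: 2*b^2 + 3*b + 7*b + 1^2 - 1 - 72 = 2*b^2 + 10*b - 72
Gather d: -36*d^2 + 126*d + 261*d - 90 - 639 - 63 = -36*d^2 + 387*d - 792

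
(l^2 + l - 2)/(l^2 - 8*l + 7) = (l + 2)/(l - 7)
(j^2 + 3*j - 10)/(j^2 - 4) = (j + 5)/(j + 2)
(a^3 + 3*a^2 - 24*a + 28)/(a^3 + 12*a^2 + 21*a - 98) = (a - 2)/(a + 7)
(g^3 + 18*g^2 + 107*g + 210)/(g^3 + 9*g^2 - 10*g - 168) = (g + 5)/(g - 4)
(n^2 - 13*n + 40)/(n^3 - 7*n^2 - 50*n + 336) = (n - 5)/(n^2 + n - 42)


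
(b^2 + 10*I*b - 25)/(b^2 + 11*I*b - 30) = (b + 5*I)/(b + 6*I)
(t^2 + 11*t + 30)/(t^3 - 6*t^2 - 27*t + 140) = (t + 6)/(t^2 - 11*t + 28)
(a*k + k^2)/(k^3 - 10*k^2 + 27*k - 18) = k*(a + k)/(k^3 - 10*k^2 + 27*k - 18)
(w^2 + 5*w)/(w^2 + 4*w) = (w + 5)/(w + 4)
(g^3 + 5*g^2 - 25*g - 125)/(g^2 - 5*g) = g + 10 + 25/g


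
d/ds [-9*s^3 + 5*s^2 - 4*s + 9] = -27*s^2 + 10*s - 4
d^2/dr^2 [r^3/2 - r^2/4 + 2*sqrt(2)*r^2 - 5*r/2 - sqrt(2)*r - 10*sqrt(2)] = 3*r - 1/2 + 4*sqrt(2)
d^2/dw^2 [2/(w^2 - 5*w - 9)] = 4*(w^2 - 5*w - (2*w - 5)^2 - 9)/(-w^2 + 5*w + 9)^3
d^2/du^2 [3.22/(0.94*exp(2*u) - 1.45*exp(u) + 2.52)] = ((4.669 - 12.1072*exp(u))*(0.94*exp(2*u) - 1.45*exp(u) + 2.52) + 3.22*(1.88*exp(u) - 1.45)*(3.76*exp(u) - 2.9)*exp(u))*exp(u)/(0.94*exp(2*u) - 1.45*exp(u) + 2.52)^3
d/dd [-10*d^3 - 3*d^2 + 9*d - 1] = -30*d^2 - 6*d + 9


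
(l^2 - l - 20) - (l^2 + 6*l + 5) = -7*l - 25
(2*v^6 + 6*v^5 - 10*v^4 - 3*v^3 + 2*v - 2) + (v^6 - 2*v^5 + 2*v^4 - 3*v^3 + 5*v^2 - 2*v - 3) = 3*v^6 + 4*v^5 - 8*v^4 - 6*v^3 + 5*v^2 - 5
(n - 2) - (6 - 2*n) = 3*n - 8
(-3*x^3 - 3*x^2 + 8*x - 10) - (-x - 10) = -3*x^3 - 3*x^2 + 9*x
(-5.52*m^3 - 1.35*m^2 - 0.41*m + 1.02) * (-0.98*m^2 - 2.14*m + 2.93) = 5.4096*m^5 + 13.1358*m^4 - 12.8828*m^3 - 4.0777*m^2 - 3.3841*m + 2.9886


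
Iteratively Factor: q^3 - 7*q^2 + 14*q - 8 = (q - 2)*(q^2 - 5*q + 4) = (q - 2)*(q - 1)*(q - 4)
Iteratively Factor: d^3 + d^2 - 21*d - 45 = (d + 3)*(d^2 - 2*d - 15) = (d + 3)^2*(d - 5)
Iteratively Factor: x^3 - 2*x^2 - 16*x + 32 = (x + 4)*(x^2 - 6*x + 8) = (x - 4)*(x + 4)*(x - 2)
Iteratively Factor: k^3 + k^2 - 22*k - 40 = (k - 5)*(k^2 + 6*k + 8) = (k - 5)*(k + 2)*(k + 4)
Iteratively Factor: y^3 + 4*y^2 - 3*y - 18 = (y + 3)*(y^2 + y - 6) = (y - 2)*(y + 3)*(y + 3)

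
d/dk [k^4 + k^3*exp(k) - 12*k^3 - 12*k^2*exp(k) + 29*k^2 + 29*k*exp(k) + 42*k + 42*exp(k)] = k^3*exp(k) + 4*k^3 - 9*k^2*exp(k) - 36*k^2 + 5*k*exp(k) + 58*k + 71*exp(k) + 42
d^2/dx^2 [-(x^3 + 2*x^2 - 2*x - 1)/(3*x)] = -2/3 + 2/(3*x^3)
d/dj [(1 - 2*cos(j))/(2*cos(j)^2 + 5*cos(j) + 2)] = (-4*cos(j)^2 + 4*cos(j) + 9)*sin(j)/((cos(j) + 2)^2*(2*cos(j) + 1)^2)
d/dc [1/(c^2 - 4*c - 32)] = 2*(2 - c)/(-c^2 + 4*c + 32)^2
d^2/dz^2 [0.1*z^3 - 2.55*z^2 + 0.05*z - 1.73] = 0.6*z - 5.1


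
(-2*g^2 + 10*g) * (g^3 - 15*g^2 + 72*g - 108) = -2*g^5 + 40*g^4 - 294*g^3 + 936*g^2 - 1080*g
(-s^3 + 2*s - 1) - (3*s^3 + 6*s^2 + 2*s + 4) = -4*s^3 - 6*s^2 - 5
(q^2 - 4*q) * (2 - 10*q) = -10*q^3 + 42*q^2 - 8*q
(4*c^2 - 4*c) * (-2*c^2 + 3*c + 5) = -8*c^4 + 20*c^3 + 8*c^2 - 20*c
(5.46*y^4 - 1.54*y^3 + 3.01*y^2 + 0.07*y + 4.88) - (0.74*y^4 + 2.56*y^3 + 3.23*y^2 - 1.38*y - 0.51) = 4.72*y^4 - 4.1*y^3 - 0.22*y^2 + 1.45*y + 5.39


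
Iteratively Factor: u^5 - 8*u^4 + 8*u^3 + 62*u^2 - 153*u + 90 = (u - 5)*(u^4 - 3*u^3 - 7*u^2 + 27*u - 18) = (u - 5)*(u + 3)*(u^3 - 6*u^2 + 11*u - 6) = (u - 5)*(u - 3)*(u + 3)*(u^2 - 3*u + 2) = (u - 5)*(u - 3)*(u - 1)*(u + 3)*(u - 2)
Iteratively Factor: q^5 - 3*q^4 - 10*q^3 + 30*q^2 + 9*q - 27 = (q + 3)*(q^4 - 6*q^3 + 8*q^2 + 6*q - 9) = (q - 3)*(q + 3)*(q^3 - 3*q^2 - q + 3) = (q - 3)*(q - 1)*(q + 3)*(q^2 - 2*q - 3) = (q - 3)*(q - 1)*(q + 1)*(q + 3)*(q - 3)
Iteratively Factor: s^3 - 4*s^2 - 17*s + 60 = (s - 3)*(s^2 - s - 20) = (s - 5)*(s - 3)*(s + 4)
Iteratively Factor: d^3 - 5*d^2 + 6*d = (d - 3)*(d^2 - 2*d) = d*(d - 3)*(d - 2)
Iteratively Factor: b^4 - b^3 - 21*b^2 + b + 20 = (b - 5)*(b^3 + 4*b^2 - b - 4) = (b - 5)*(b + 1)*(b^2 + 3*b - 4) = (b - 5)*(b + 1)*(b + 4)*(b - 1)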